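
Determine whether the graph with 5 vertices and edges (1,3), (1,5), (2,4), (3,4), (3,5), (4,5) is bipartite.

Step 1: Attempt 2-coloring using BFS:
  Start at vertex 1, assign color 0
  Color vertex 3 with color 1 (neighbor of 1)
  Color vertex 5 with color 1 (neighbor of 1)
  Color vertex 4 with color 0 (neighbor of 3)

Step 2: Conflict found! Vertices 3 and 5 are adjacent but have the same color.
This means the graph contains an odd cycle.

The graph is NOT bipartite.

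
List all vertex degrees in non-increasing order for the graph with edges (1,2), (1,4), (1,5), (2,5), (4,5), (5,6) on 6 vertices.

Step 1: Count edges incident to each vertex:
  deg(1) = 3 (neighbors: 2, 4, 5)
  deg(2) = 2 (neighbors: 1, 5)
  deg(3) = 0 (neighbors: none)
  deg(4) = 2 (neighbors: 1, 5)
  deg(5) = 4 (neighbors: 1, 2, 4, 6)
  deg(6) = 1 (neighbors: 5)

Step 2: Sort degrees in non-increasing order:
  Degrees: [3, 2, 0, 2, 4, 1] -> sorted: [4, 3, 2, 2, 1, 0]

Degree sequence: [4, 3, 2, 2, 1, 0]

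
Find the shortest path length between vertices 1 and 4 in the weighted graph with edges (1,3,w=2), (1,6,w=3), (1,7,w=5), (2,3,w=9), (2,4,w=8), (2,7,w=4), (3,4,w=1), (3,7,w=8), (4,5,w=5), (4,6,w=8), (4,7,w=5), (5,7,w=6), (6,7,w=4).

Step 1: Build adjacency list with weights:
  1: 3(w=2), 6(w=3), 7(w=5)
  2: 3(w=9), 4(w=8), 7(w=4)
  3: 1(w=2), 2(w=9), 4(w=1), 7(w=8)
  4: 2(w=8), 3(w=1), 5(w=5), 6(w=8), 7(w=5)
  5: 4(w=5), 7(w=6)
  6: 1(w=3), 4(w=8), 7(w=4)
  7: 1(w=5), 2(w=4), 3(w=8), 4(w=5), 5(w=6), 6(w=4)

Step 2: Apply Dijkstra's algorithm from vertex 1:
  Visit vertex 1 (distance=0)
    Update dist[3] = 2
    Update dist[6] = 3
    Update dist[7] = 5
  Visit vertex 3 (distance=2)
    Update dist[2] = 11
    Update dist[4] = 3
  Visit vertex 4 (distance=3)
    Update dist[5] = 8

Step 3: Shortest path: 1 -> 3 -> 4
Total weight: 2 + 1 = 3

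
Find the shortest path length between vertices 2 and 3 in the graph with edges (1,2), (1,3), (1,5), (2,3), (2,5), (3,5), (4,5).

Step 1: Build adjacency list:
  1: 2, 3, 5
  2: 1, 3, 5
  3: 1, 2, 5
  4: 5
  5: 1, 2, 3, 4

Step 2: BFS from vertex 2 to find shortest path to 3:
  vertex 1 reached at distance 1
  vertex 3 reached at distance 1

Step 3: Shortest path: 2 -> 3
Path length: 1 edge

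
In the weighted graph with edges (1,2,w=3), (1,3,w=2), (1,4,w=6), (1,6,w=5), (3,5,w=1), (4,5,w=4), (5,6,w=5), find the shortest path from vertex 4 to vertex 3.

Step 1: Build adjacency list with weights:
  1: 2(w=3), 3(w=2), 4(w=6), 6(w=5)
  2: 1(w=3)
  3: 1(w=2), 5(w=1)
  4: 1(w=6), 5(w=4)
  5: 3(w=1), 4(w=4), 6(w=5)
  6: 1(w=5), 5(w=5)

Step 2: Apply Dijkstra's algorithm from vertex 4:
  Visit vertex 4 (distance=0)
    Update dist[1] = 6
    Update dist[5] = 4
  Visit vertex 5 (distance=4)
    Update dist[3] = 5
    Update dist[6] = 9
  Visit vertex 3 (distance=5)

Step 3: Shortest path: 4 -> 5 -> 3
Total weight: 4 + 1 = 5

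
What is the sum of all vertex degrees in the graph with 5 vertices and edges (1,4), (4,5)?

Step 1: Count edges incident to each vertex:
  deg(1) = 1 (neighbors: 4)
  deg(2) = 0 (neighbors: none)
  deg(3) = 0 (neighbors: none)
  deg(4) = 2 (neighbors: 1, 5)
  deg(5) = 1 (neighbors: 4)

Step 2: Sum all degrees:
  1 + 0 + 0 + 2 + 1 = 4

Verification: sum of degrees = 2 * |E| = 2 * 2 = 4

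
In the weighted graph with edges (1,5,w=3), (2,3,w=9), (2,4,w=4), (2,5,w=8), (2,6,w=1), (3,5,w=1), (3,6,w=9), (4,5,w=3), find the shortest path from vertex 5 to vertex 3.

Step 1: Build adjacency list with weights:
  1: 5(w=3)
  2: 3(w=9), 4(w=4), 5(w=8), 6(w=1)
  3: 2(w=9), 5(w=1), 6(w=9)
  4: 2(w=4), 5(w=3)
  5: 1(w=3), 2(w=8), 3(w=1), 4(w=3)
  6: 2(w=1), 3(w=9)

Step 2: Apply Dijkstra's algorithm from vertex 5:
  Visit vertex 5 (distance=0)
    Update dist[1] = 3
    Update dist[2] = 8
    Update dist[3] = 1
    Update dist[4] = 3
  Visit vertex 3 (distance=1)
    Update dist[6] = 10

Step 3: Shortest path: 5 -> 3
Total weight: 1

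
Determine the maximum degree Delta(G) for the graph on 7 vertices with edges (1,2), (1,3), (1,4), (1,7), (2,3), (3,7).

Step 1: Count edges incident to each vertex:
  deg(1) = 4 (neighbors: 2, 3, 4, 7)
  deg(2) = 2 (neighbors: 1, 3)
  deg(3) = 3 (neighbors: 1, 2, 7)
  deg(4) = 1 (neighbors: 1)
  deg(5) = 0 (neighbors: none)
  deg(6) = 0 (neighbors: none)
  deg(7) = 2 (neighbors: 1, 3)

Step 2: Find maximum:
  max(4, 2, 3, 1, 0, 0, 2) = 4 (vertex 1)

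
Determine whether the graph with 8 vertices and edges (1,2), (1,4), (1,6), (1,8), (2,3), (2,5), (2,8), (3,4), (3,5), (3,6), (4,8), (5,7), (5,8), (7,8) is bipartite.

Step 1: Attempt 2-coloring using BFS:
  Start at vertex 1, assign color 0
  Color vertex 2 with color 1 (neighbor of 1)
  Color vertex 4 with color 1 (neighbor of 1)
  Color vertex 6 with color 1 (neighbor of 1)
  Color vertex 8 with color 1 (neighbor of 1)
  Color vertex 3 with color 0 (neighbor of 2)
  Color vertex 5 with color 0 (neighbor of 2)

Step 2: Conflict found! Vertices 2 and 8 are adjacent but have the same color.
This means the graph contains an odd cycle.

The graph is NOT bipartite.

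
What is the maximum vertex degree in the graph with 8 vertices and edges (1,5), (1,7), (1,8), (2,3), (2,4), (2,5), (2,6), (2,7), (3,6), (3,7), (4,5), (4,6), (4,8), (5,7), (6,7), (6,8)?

Step 1: Count edges incident to each vertex:
  deg(1) = 3 (neighbors: 5, 7, 8)
  deg(2) = 5 (neighbors: 3, 4, 5, 6, 7)
  deg(3) = 3 (neighbors: 2, 6, 7)
  deg(4) = 4 (neighbors: 2, 5, 6, 8)
  deg(5) = 4 (neighbors: 1, 2, 4, 7)
  deg(6) = 5 (neighbors: 2, 3, 4, 7, 8)
  deg(7) = 5 (neighbors: 1, 2, 3, 5, 6)
  deg(8) = 3 (neighbors: 1, 4, 6)

Step 2: Find maximum:
  max(3, 5, 3, 4, 4, 5, 5, 3) = 5 (vertex 2)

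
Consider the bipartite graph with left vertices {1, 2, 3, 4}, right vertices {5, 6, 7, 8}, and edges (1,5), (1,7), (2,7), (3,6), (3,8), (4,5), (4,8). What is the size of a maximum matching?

Step 1: List the neighbors of each left vertex:
  1: 5, 7
  2: 7
  3: 6, 8
  4: 5, 8

Step 2: Greedily match left vertices, then look for augmenting paths:
  Match 1 -- 5
  Match 2 -- 7
  Match 3 -- 6
  Match 4 -- 8
  No augmenting path remains.

Step 3: Verify this is maximum:
  Matching size 4 = min(|L|, |R|) = min(4, 4), which is an upper bound, so this matching is maximum.

Maximum matching: {(1,5), (2,7), (3,6), (4,8)}
Size: 4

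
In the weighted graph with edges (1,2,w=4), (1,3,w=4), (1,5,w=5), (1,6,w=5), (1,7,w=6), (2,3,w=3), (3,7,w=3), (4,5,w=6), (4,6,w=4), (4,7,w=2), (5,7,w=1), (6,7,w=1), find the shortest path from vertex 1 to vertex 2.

Step 1: Build adjacency list with weights:
  1: 2(w=4), 3(w=4), 5(w=5), 6(w=5), 7(w=6)
  2: 1(w=4), 3(w=3)
  3: 1(w=4), 2(w=3), 7(w=3)
  4: 5(w=6), 6(w=4), 7(w=2)
  5: 1(w=5), 4(w=6), 7(w=1)
  6: 1(w=5), 4(w=4), 7(w=1)
  7: 1(w=6), 3(w=3), 4(w=2), 5(w=1), 6(w=1)

Step 2: Apply Dijkstra's algorithm from vertex 1:
  Visit vertex 1 (distance=0)
    Update dist[2] = 4
    Update dist[3] = 4
    Update dist[5] = 5
    Update dist[6] = 5
    Update dist[7] = 6
  Visit vertex 2 (distance=4)

Step 3: Shortest path: 1 -> 2
Total weight: 4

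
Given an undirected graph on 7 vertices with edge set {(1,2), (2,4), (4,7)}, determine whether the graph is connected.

Step 1: Build adjacency list from edges:
  1: 2
  2: 1, 4
  3: (none)
  4: 2, 7
  5: (none)
  6: (none)
  7: 4

Step 2: Run BFS/DFS from vertex 1:
  Visited: {1, 2, 4, 7}
  Reached 4 of 7 vertices

Step 3: Only 4 of 7 vertices reached. Graph is disconnected.
Connected components: {1, 2, 4, 7}, {3}, {5}, {6}
Answer: No, the graph is not connected (4 components).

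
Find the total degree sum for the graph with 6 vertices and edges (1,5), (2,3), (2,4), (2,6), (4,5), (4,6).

Step 1: Count edges incident to each vertex:
  deg(1) = 1 (neighbors: 5)
  deg(2) = 3 (neighbors: 3, 4, 6)
  deg(3) = 1 (neighbors: 2)
  deg(4) = 3 (neighbors: 2, 5, 6)
  deg(5) = 2 (neighbors: 1, 4)
  deg(6) = 2 (neighbors: 2, 4)

Step 2: Sum all degrees:
  1 + 3 + 1 + 3 + 2 + 2 = 12

Verification: sum of degrees = 2 * |E| = 2 * 6 = 12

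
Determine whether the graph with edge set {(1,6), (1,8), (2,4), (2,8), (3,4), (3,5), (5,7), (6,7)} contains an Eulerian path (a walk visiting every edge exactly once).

Step 1: Find the degree of each vertex:
  deg(1) = 2
  deg(2) = 2
  deg(3) = 2
  deg(4) = 2
  deg(5) = 2
  deg(6) = 2
  deg(7) = 2
  deg(8) = 2

Step 2: Count vertices with odd degree:
  All vertices have even degree (0 odd-degree vertices)

Step 3: Apply Euler's theorem:
  - Eulerian circuit exists iff graph is connected and all vertices have even degree
  - Eulerian path exists iff graph is connected and has 0 or 2 odd-degree vertices

Graph is connected with 0 odd-degree vertices.
Both Eulerian circuit and Eulerian path exist.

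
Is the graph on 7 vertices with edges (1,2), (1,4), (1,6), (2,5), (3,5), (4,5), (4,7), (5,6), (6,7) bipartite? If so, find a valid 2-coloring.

Step 1: Attempt 2-coloring using BFS:
  Start at vertex 1, assign color 0
  Color vertex 2 with color 1 (neighbor of 1)
  Color vertex 4 with color 1 (neighbor of 1)
  Color vertex 6 with color 1 (neighbor of 1)
  Color vertex 5 with color 0 (neighbor of 2)
  Color vertex 7 with color 0 (neighbor of 4)
  Color vertex 3 with color 1 (neighbor of 5)

Step 2: 2-coloring succeeded. No conflicts found.
  Set A (color 0): {1, 5, 7}
  Set B (color 1): {2, 3, 4, 6}

The graph is bipartite with partition {1, 5, 7}, {2, 3, 4, 6}.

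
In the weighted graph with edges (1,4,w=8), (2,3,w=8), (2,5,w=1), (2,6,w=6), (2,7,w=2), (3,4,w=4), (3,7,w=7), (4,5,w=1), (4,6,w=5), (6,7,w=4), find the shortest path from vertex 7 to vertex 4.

Step 1: Build adjacency list with weights:
  1: 4(w=8)
  2: 3(w=8), 5(w=1), 6(w=6), 7(w=2)
  3: 2(w=8), 4(w=4), 7(w=7)
  4: 1(w=8), 3(w=4), 5(w=1), 6(w=5)
  5: 2(w=1), 4(w=1)
  6: 2(w=6), 4(w=5), 7(w=4)
  7: 2(w=2), 3(w=7), 6(w=4)

Step 2: Apply Dijkstra's algorithm from vertex 7:
  Visit vertex 7 (distance=0)
    Update dist[2] = 2
    Update dist[3] = 7
    Update dist[6] = 4
  Visit vertex 2 (distance=2)
    Update dist[5] = 3
  Visit vertex 5 (distance=3)
    Update dist[4] = 4
  Visit vertex 4 (distance=4)
    Update dist[1] = 12

Step 3: Shortest path: 7 -> 2 -> 5 -> 4
Total weight: 2 + 1 + 1 = 4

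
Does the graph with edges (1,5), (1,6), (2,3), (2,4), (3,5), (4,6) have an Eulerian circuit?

Step 1: Find the degree of each vertex:
  deg(1) = 2
  deg(2) = 2
  deg(3) = 2
  deg(4) = 2
  deg(5) = 2
  deg(6) = 2

Step 2: Count vertices with odd degree:
  All vertices have even degree (0 odd-degree vertices)

Step 3: Apply Euler's theorem:
  - Eulerian circuit exists iff graph is connected and all vertices have even degree
  - Eulerian path exists iff graph is connected and has 0 or 2 odd-degree vertices

Graph is connected with 0 odd-degree vertices.
Both Eulerian circuit and Eulerian path exist.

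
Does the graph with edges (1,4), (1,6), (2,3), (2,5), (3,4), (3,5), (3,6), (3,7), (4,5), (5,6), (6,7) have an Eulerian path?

Step 1: Find the degree of each vertex:
  deg(1) = 2
  deg(2) = 2
  deg(3) = 5
  deg(4) = 3
  deg(5) = 4
  deg(6) = 4
  deg(7) = 2

Step 2: Count vertices with odd degree:
  Odd-degree vertices: 3, 4 (2 total)

Step 3: Apply Euler's theorem:
  - Eulerian circuit exists iff graph is connected and all vertices have even degree
  - Eulerian path exists iff graph is connected and has 0 or 2 odd-degree vertices

Graph is connected with exactly 2 odd-degree vertices (3, 4).
Eulerian path exists (starting and ending at the odd-degree vertices), but no Eulerian circuit.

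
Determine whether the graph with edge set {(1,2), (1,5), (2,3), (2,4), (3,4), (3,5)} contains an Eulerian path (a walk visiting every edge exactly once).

Step 1: Find the degree of each vertex:
  deg(1) = 2
  deg(2) = 3
  deg(3) = 3
  deg(4) = 2
  deg(5) = 2

Step 2: Count vertices with odd degree:
  Odd-degree vertices: 2, 3 (2 total)

Step 3: Apply Euler's theorem:
  - Eulerian circuit exists iff graph is connected and all vertices have even degree
  - Eulerian path exists iff graph is connected and has 0 or 2 odd-degree vertices

Graph is connected with exactly 2 odd-degree vertices (2, 3).
Eulerian path exists (starting and ending at the odd-degree vertices), but no Eulerian circuit.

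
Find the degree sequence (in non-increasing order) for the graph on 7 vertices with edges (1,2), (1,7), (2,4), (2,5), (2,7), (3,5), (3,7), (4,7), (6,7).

Step 1: Count edges incident to each vertex:
  deg(1) = 2 (neighbors: 2, 7)
  deg(2) = 4 (neighbors: 1, 4, 5, 7)
  deg(3) = 2 (neighbors: 5, 7)
  deg(4) = 2 (neighbors: 2, 7)
  deg(5) = 2 (neighbors: 2, 3)
  deg(6) = 1 (neighbors: 7)
  deg(7) = 5 (neighbors: 1, 2, 3, 4, 6)

Step 2: Sort degrees in non-increasing order:
  Degrees: [2, 4, 2, 2, 2, 1, 5] -> sorted: [5, 4, 2, 2, 2, 2, 1]

Degree sequence: [5, 4, 2, 2, 2, 2, 1]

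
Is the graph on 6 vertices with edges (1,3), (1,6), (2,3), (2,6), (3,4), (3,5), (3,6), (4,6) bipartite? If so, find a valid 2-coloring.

Step 1: Attempt 2-coloring using BFS:
  Start at vertex 1, assign color 0
  Color vertex 3 with color 1 (neighbor of 1)
  Color vertex 6 with color 1 (neighbor of 1)
  Color vertex 2 with color 0 (neighbor of 3)
  Color vertex 4 with color 0 (neighbor of 3)
  Color vertex 5 with color 0 (neighbor of 3)

Step 2: Conflict found! Vertices 3 and 6 are adjacent but have the same color.
This means the graph contains an odd cycle.

The graph is NOT bipartite.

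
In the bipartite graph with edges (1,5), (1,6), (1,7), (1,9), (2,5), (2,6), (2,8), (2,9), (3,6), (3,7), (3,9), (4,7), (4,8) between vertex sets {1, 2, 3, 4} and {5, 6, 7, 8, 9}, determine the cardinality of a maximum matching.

Step 1: List the neighbors of each left vertex:
  1: 5, 6, 7, 9
  2: 5, 6, 8, 9
  3: 6, 7, 9
  4: 7, 8

Step 2: Greedily match left vertices, then look for augmenting paths:
  Match 1 -- 5
  Match 2 -- 6
  Match 3 -- 7
  Match 4 -- 8
  No augmenting path remains.

Step 3: Verify this is maximum:
  Matching size 4 = min(|L|, |R|) = min(4, 5), which is an upper bound, so this matching is maximum.

Maximum matching: {(1,5), (2,6), (3,7), (4,8)}
Size: 4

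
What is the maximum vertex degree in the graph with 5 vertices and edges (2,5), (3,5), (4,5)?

Step 1: Count edges incident to each vertex:
  deg(1) = 0 (neighbors: none)
  deg(2) = 1 (neighbors: 5)
  deg(3) = 1 (neighbors: 5)
  deg(4) = 1 (neighbors: 5)
  deg(5) = 3 (neighbors: 2, 3, 4)

Step 2: Find maximum:
  max(0, 1, 1, 1, 3) = 3 (vertex 5)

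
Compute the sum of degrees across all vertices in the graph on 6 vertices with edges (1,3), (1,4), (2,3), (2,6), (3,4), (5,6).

Step 1: Count edges incident to each vertex:
  deg(1) = 2 (neighbors: 3, 4)
  deg(2) = 2 (neighbors: 3, 6)
  deg(3) = 3 (neighbors: 1, 2, 4)
  deg(4) = 2 (neighbors: 1, 3)
  deg(5) = 1 (neighbors: 6)
  deg(6) = 2 (neighbors: 2, 5)

Step 2: Sum all degrees:
  2 + 2 + 3 + 2 + 1 + 2 = 12

Verification: sum of degrees = 2 * |E| = 2 * 6 = 12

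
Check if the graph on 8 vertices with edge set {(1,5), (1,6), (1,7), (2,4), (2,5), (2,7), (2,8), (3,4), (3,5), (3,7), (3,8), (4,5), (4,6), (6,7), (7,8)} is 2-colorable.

Step 1: Attempt 2-coloring using BFS:
  Start at vertex 1, assign color 0
  Color vertex 5 with color 1 (neighbor of 1)
  Color vertex 6 with color 1 (neighbor of 1)
  Color vertex 7 with color 1 (neighbor of 1)
  Color vertex 2 with color 0 (neighbor of 5)
  Color vertex 3 with color 0 (neighbor of 5)
  Color vertex 4 with color 0 (neighbor of 5)

Step 2: Conflict found! Vertices 6 and 7 are adjacent but have the same color.
This means the graph contains an odd cycle.

The graph is NOT bipartite.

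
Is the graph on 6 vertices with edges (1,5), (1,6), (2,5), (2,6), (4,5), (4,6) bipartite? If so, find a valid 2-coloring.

Step 1: Attempt 2-coloring using BFS:
  Start at vertex 1, assign color 0
  Color vertex 5 with color 1 (neighbor of 1)
  Color vertex 6 with color 1 (neighbor of 1)
  Color vertex 2 with color 0 (neighbor of 5)
  Color vertex 4 with color 0 (neighbor of 5)
  Start new component at vertex 3, assign color 0

Step 2: 2-coloring succeeded. No conflicts found.
  Set A (color 0): {1, 2, 3, 4}
  Set B (color 1): {5, 6}

The graph is bipartite with partition {1, 2, 3, 4}, {5, 6}.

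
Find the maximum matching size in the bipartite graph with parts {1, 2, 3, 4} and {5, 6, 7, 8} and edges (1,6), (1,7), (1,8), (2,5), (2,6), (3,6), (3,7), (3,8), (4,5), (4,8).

Step 1: List the neighbors of each left vertex:
  1: 6, 7, 8
  2: 5, 6
  3: 6, 7, 8
  4: 5, 8

Step 2: Greedily match left vertices, then look for augmenting paths:
  Match 1 -- 6
  Match 2 -- 5
  Match 3 -- 7
  Match 4 -- 8
  No augmenting path remains.

Step 3: Verify this is maximum:
  Matching size 4 = min(|L|, |R|) = min(4, 4), which is an upper bound, so this matching is maximum.

Maximum matching: {(1,6), (2,5), (3,7), (4,8)}
Size: 4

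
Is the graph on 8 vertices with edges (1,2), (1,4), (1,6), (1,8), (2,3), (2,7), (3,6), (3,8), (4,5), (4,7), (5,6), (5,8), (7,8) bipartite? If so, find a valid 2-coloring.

Step 1: Attempt 2-coloring using BFS:
  Start at vertex 1, assign color 0
  Color vertex 2 with color 1 (neighbor of 1)
  Color vertex 4 with color 1 (neighbor of 1)
  Color vertex 6 with color 1 (neighbor of 1)
  Color vertex 8 with color 1 (neighbor of 1)
  Color vertex 3 with color 0 (neighbor of 2)
  Color vertex 7 with color 0 (neighbor of 2)
  Color vertex 5 with color 0 (neighbor of 4)

Step 2: 2-coloring succeeded. No conflicts found.
  Set A (color 0): {1, 3, 5, 7}
  Set B (color 1): {2, 4, 6, 8}

The graph is bipartite with partition {1, 3, 5, 7}, {2, 4, 6, 8}.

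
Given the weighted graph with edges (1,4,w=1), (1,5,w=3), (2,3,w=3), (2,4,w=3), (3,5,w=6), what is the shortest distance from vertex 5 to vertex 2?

Step 1: Build adjacency list with weights:
  1: 4(w=1), 5(w=3)
  2: 3(w=3), 4(w=3)
  3: 2(w=3), 5(w=6)
  4: 1(w=1), 2(w=3)
  5: 1(w=3), 3(w=6)

Step 2: Apply Dijkstra's algorithm from vertex 5:
  Visit vertex 5 (distance=0)
    Update dist[1] = 3
    Update dist[3] = 6
  Visit vertex 1 (distance=3)
    Update dist[4] = 4
  Visit vertex 4 (distance=4)
    Update dist[2] = 7
  Visit vertex 3 (distance=6)
  Visit vertex 2 (distance=7)

Step 3: Shortest path: 5 -> 1 -> 4 -> 2
Total weight: 3 + 1 + 3 = 7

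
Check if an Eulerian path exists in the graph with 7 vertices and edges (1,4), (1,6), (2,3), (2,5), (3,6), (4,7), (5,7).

Step 1: Find the degree of each vertex:
  deg(1) = 2
  deg(2) = 2
  deg(3) = 2
  deg(4) = 2
  deg(5) = 2
  deg(6) = 2
  deg(7) = 2

Step 2: Count vertices with odd degree:
  All vertices have even degree (0 odd-degree vertices)

Step 3: Apply Euler's theorem:
  - Eulerian circuit exists iff graph is connected and all vertices have even degree
  - Eulerian path exists iff graph is connected and has 0 or 2 odd-degree vertices

Graph is connected with 0 odd-degree vertices.
Both Eulerian circuit and Eulerian path exist.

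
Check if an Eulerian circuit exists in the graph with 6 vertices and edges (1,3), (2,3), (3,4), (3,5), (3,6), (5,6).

Step 1: Find the degree of each vertex:
  deg(1) = 1
  deg(2) = 1
  deg(3) = 5
  deg(4) = 1
  deg(5) = 2
  deg(6) = 2

Step 2: Count vertices with odd degree:
  Odd-degree vertices: 1, 2, 3, 4 (4 total)

Step 3: Apply Euler's theorem:
  - Eulerian circuit exists iff graph is connected and all vertices have even degree
  - Eulerian path exists iff graph is connected and has 0 or 2 odd-degree vertices

Graph has 4 odd-degree vertices (need 0 or 2).
Neither Eulerian path nor Eulerian circuit exists.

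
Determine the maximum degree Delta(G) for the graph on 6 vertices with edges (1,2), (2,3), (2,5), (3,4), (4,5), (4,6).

Step 1: Count edges incident to each vertex:
  deg(1) = 1 (neighbors: 2)
  deg(2) = 3 (neighbors: 1, 3, 5)
  deg(3) = 2 (neighbors: 2, 4)
  deg(4) = 3 (neighbors: 3, 5, 6)
  deg(5) = 2 (neighbors: 2, 4)
  deg(6) = 1 (neighbors: 4)

Step 2: Find maximum:
  max(1, 3, 2, 3, 2, 1) = 3 (vertex 2)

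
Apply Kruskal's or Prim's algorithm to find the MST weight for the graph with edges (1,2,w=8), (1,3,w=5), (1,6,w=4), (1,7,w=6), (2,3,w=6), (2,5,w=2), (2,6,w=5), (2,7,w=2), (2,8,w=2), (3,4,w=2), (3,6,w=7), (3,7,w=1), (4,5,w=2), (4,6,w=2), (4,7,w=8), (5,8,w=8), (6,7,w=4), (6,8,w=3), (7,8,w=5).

Apply Kruskal's algorithm (sort edges by weight, add if no cycle):

Sorted edges by weight:
  (3,7) w=1
  (2,5) w=2
  (2,7) w=2
  (2,8) w=2
  (3,4) w=2
  (4,5) w=2
  (4,6) w=2
  (6,8) w=3
  (1,6) w=4
  (6,7) w=4
  (1,3) w=5
  (2,6) w=5
  (7,8) w=5
  (1,7) w=6
  (2,3) w=6
  (3,6) w=7
  (1,2) w=8
  (4,7) w=8
  (5,8) w=8

Add edge (3,7) w=1 -- no cycle. Running total: 1
Add edge (2,5) w=2 -- no cycle. Running total: 3
Add edge (2,7) w=2 -- no cycle. Running total: 5
Add edge (2,8) w=2 -- no cycle. Running total: 7
Add edge (3,4) w=2 -- no cycle. Running total: 9
Skip edge (4,5) w=2 -- would create cycle
Add edge (4,6) w=2 -- no cycle. Running total: 11
Skip edge (6,8) w=3 -- would create cycle
Add edge (1,6) w=4 -- no cycle. Running total: 15

MST edges: (3,7,w=1), (2,5,w=2), (2,7,w=2), (2,8,w=2), (3,4,w=2), (4,6,w=2), (1,6,w=4)
Total MST weight: 1 + 2 + 2 + 2 + 2 + 2 + 4 = 15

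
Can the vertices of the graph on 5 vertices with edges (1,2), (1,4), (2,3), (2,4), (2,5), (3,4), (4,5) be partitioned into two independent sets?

Step 1: Attempt 2-coloring using BFS:
  Start at vertex 1, assign color 0
  Color vertex 2 with color 1 (neighbor of 1)
  Color vertex 4 with color 1 (neighbor of 1)
  Color vertex 3 with color 0 (neighbor of 2)

Step 2: Conflict found! Vertices 2 and 4 are adjacent but have the same color.
This means the graph contains an odd cycle.

The graph is NOT bipartite.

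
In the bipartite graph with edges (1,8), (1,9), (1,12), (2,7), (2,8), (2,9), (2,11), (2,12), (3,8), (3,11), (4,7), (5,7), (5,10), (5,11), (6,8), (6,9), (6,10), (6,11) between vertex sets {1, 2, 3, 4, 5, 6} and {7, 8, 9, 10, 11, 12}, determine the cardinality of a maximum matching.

Step 1: List the neighbors of each left vertex:
  1: 8, 9, 12
  2: 7, 8, 9, 11, 12
  3: 8, 11
  4: 7
  5: 7, 10, 11
  6: 8, 9, 10, 11

Step 2: Greedily match left vertices, then look for augmenting paths:
  Match 1 -- 8
  Match 2 -- 12
  Match 3 -- 11
  Match 4 -- 7
  Match 5 -- 10
  Match 6 -- 9
  No augmenting path remains.

Step 3: Verify this is maximum:
  Matching size 6 = min(|L|, |R|) = min(6, 6), which is an upper bound, so this matching is maximum.

Maximum matching: {(1,8), (2,12), (3,11), (4,7), (5,10), (6,9)}
Size: 6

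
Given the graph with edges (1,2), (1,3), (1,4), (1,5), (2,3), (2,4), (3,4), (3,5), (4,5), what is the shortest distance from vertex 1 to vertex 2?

Step 1: Build adjacency list:
  1: 2, 3, 4, 5
  2: 1, 3, 4
  3: 1, 2, 4, 5
  4: 1, 2, 3, 5
  5: 1, 3, 4

Step 2: BFS from vertex 1 to find shortest path to 2:
  vertex 2 reached at distance 1

Step 3: Shortest path: 1 -> 2
Path length: 1 edge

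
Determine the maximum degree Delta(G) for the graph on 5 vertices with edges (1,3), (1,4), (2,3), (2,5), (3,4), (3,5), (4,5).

Step 1: Count edges incident to each vertex:
  deg(1) = 2 (neighbors: 3, 4)
  deg(2) = 2 (neighbors: 3, 5)
  deg(3) = 4 (neighbors: 1, 2, 4, 5)
  deg(4) = 3 (neighbors: 1, 3, 5)
  deg(5) = 3 (neighbors: 2, 3, 4)

Step 2: Find maximum:
  max(2, 2, 4, 3, 3) = 4 (vertex 3)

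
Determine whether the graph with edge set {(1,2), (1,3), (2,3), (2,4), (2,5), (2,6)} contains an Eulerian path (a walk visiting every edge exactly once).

Step 1: Find the degree of each vertex:
  deg(1) = 2
  deg(2) = 5
  deg(3) = 2
  deg(4) = 1
  deg(5) = 1
  deg(6) = 1

Step 2: Count vertices with odd degree:
  Odd-degree vertices: 2, 4, 5, 6 (4 total)

Step 3: Apply Euler's theorem:
  - Eulerian circuit exists iff graph is connected and all vertices have even degree
  - Eulerian path exists iff graph is connected and has 0 or 2 odd-degree vertices

Graph has 4 odd-degree vertices (need 0 or 2).
Neither Eulerian path nor Eulerian circuit exists.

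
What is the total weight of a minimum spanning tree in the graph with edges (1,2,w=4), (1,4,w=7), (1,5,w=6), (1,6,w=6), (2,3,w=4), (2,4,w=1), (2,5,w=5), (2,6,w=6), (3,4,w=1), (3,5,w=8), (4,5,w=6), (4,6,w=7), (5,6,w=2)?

Apply Kruskal's algorithm (sort edges by weight, add if no cycle):

Sorted edges by weight:
  (2,4) w=1
  (3,4) w=1
  (5,6) w=2
  (1,2) w=4
  (2,3) w=4
  (2,5) w=5
  (1,5) w=6
  (1,6) w=6
  (2,6) w=6
  (4,5) w=6
  (1,4) w=7
  (4,6) w=7
  (3,5) w=8

Add edge (2,4) w=1 -- no cycle. Running total: 1
Add edge (3,4) w=1 -- no cycle. Running total: 2
Add edge (5,6) w=2 -- no cycle. Running total: 4
Add edge (1,2) w=4 -- no cycle. Running total: 8
Skip edge (2,3) w=4 -- would create cycle
Add edge (2,5) w=5 -- no cycle. Running total: 13

MST edges: (2,4,w=1), (3,4,w=1), (5,6,w=2), (1,2,w=4), (2,5,w=5)
Total MST weight: 1 + 1 + 2 + 4 + 5 = 13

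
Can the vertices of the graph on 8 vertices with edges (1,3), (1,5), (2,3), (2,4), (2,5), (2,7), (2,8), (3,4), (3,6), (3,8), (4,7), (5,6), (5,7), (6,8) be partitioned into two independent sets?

Step 1: Attempt 2-coloring using BFS:
  Start at vertex 1, assign color 0
  Color vertex 3 with color 1 (neighbor of 1)
  Color vertex 5 with color 1 (neighbor of 1)
  Color vertex 2 with color 0 (neighbor of 3)
  Color vertex 4 with color 0 (neighbor of 3)
  Color vertex 6 with color 0 (neighbor of 3)
  Color vertex 8 with color 0 (neighbor of 3)
  Color vertex 7 with color 0 (neighbor of 5)

Step 2: Conflict found! Vertices 2 and 4 are adjacent but have the same color.
This means the graph contains an odd cycle.

The graph is NOT bipartite.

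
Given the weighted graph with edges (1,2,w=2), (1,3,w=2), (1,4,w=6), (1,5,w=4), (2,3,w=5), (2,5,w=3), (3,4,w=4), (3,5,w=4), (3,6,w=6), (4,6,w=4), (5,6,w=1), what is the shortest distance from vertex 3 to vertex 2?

Step 1: Build adjacency list with weights:
  1: 2(w=2), 3(w=2), 4(w=6), 5(w=4)
  2: 1(w=2), 3(w=5), 5(w=3)
  3: 1(w=2), 2(w=5), 4(w=4), 5(w=4), 6(w=6)
  4: 1(w=6), 3(w=4), 6(w=4)
  5: 1(w=4), 2(w=3), 3(w=4), 6(w=1)
  6: 3(w=6), 4(w=4), 5(w=1)

Step 2: Apply Dijkstra's algorithm from vertex 3:
  Visit vertex 3 (distance=0)
    Update dist[1] = 2
    Update dist[2] = 5
    Update dist[4] = 4
    Update dist[5] = 4
    Update dist[6] = 6
  Visit vertex 1 (distance=2)
    Update dist[2] = 4
  Visit vertex 2 (distance=4)

Step 3: Shortest path: 3 -> 1 -> 2
Total weight: 2 + 2 = 4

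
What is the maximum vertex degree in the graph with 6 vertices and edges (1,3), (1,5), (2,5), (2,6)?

Step 1: Count edges incident to each vertex:
  deg(1) = 2 (neighbors: 3, 5)
  deg(2) = 2 (neighbors: 5, 6)
  deg(3) = 1 (neighbors: 1)
  deg(4) = 0 (neighbors: none)
  deg(5) = 2 (neighbors: 1, 2)
  deg(6) = 1 (neighbors: 2)

Step 2: Find maximum:
  max(2, 2, 1, 0, 2, 1) = 2 (vertex 1)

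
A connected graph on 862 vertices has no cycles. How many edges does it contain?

A tree on n vertices always has exactly n - 1 edges.
For n = 862: edges = 862 - 1 = 861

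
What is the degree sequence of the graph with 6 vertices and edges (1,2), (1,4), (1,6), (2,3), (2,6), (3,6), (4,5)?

Step 1: Count edges incident to each vertex:
  deg(1) = 3 (neighbors: 2, 4, 6)
  deg(2) = 3 (neighbors: 1, 3, 6)
  deg(3) = 2 (neighbors: 2, 6)
  deg(4) = 2 (neighbors: 1, 5)
  deg(5) = 1 (neighbors: 4)
  deg(6) = 3 (neighbors: 1, 2, 3)

Step 2: Sort degrees in non-increasing order:
  Degrees: [3, 3, 2, 2, 1, 3] -> sorted: [3, 3, 3, 2, 2, 1]

Degree sequence: [3, 3, 3, 2, 2, 1]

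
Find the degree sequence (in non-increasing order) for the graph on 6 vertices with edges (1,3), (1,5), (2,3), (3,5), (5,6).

Step 1: Count edges incident to each vertex:
  deg(1) = 2 (neighbors: 3, 5)
  deg(2) = 1 (neighbors: 3)
  deg(3) = 3 (neighbors: 1, 2, 5)
  deg(4) = 0 (neighbors: none)
  deg(5) = 3 (neighbors: 1, 3, 6)
  deg(6) = 1 (neighbors: 5)

Step 2: Sort degrees in non-increasing order:
  Degrees: [2, 1, 3, 0, 3, 1] -> sorted: [3, 3, 2, 1, 1, 0]

Degree sequence: [3, 3, 2, 1, 1, 0]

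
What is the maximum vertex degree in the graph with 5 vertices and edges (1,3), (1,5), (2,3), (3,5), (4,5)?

Step 1: Count edges incident to each vertex:
  deg(1) = 2 (neighbors: 3, 5)
  deg(2) = 1 (neighbors: 3)
  deg(3) = 3 (neighbors: 1, 2, 5)
  deg(4) = 1 (neighbors: 5)
  deg(5) = 3 (neighbors: 1, 3, 4)

Step 2: Find maximum:
  max(2, 1, 3, 1, 3) = 3 (vertex 3)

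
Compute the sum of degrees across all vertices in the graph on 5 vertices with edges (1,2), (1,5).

Step 1: Count edges incident to each vertex:
  deg(1) = 2 (neighbors: 2, 5)
  deg(2) = 1 (neighbors: 1)
  deg(3) = 0 (neighbors: none)
  deg(4) = 0 (neighbors: none)
  deg(5) = 1 (neighbors: 1)

Step 2: Sum all degrees:
  2 + 1 + 0 + 0 + 1 = 4

Verification: sum of degrees = 2 * |E| = 2 * 2 = 4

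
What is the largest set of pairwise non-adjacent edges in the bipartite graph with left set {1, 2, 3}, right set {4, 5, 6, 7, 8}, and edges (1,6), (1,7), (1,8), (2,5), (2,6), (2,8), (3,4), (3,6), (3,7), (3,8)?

Step 1: List the neighbors of each left vertex:
  1: 6, 7, 8
  2: 5, 6, 8
  3: 4, 6, 7, 8

Step 2: Greedily match left vertices, then look for augmenting paths:
  Match 1 -- 6
  Match 2 -- 5
  Match 3 -- 4
  No augmenting path remains.

Step 3: Verify this is maximum:
  Matching size 3 = min(|L|, |R|) = min(3, 5), which is an upper bound, so this matching is maximum.

Maximum matching: {(1,6), (2,5), (3,4)}
Size: 3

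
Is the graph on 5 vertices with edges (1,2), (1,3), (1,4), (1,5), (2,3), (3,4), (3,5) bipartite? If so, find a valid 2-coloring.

Step 1: Attempt 2-coloring using BFS:
  Start at vertex 1, assign color 0
  Color vertex 2 with color 1 (neighbor of 1)
  Color vertex 3 with color 1 (neighbor of 1)
  Color vertex 4 with color 1 (neighbor of 1)
  Color vertex 5 with color 1 (neighbor of 1)

Step 2: Conflict found! Vertices 2 and 3 are adjacent but have the same color.
This means the graph contains an odd cycle.

The graph is NOT bipartite.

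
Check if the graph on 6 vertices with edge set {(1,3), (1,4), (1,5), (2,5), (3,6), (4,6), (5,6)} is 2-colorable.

Step 1: Attempt 2-coloring using BFS:
  Start at vertex 1, assign color 0
  Color vertex 3 with color 1 (neighbor of 1)
  Color vertex 4 with color 1 (neighbor of 1)
  Color vertex 5 with color 1 (neighbor of 1)
  Color vertex 6 with color 0 (neighbor of 3)
  Color vertex 2 with color 0 (neighbor of 5)

Step 2: 2-coloring succeeded. No conflicts found.
  Set A (color 0): {1, 2, 6}
  Set B (color 1): {3, 4, 5}

The graph is bipartite with partition {1, 2, 6}, {3, 4, 5}.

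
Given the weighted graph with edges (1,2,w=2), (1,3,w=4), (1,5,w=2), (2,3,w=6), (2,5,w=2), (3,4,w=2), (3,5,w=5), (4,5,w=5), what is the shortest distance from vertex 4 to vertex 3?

Step 1: Build adjacency list with weights:
  1: 2(w=2), 3(w=4), 5(w=2)
  2: 1(w=2), 3(w=6), 5(w=2)
  3: 1(w=4), 2(w=6), 4(w=2), 5(w=5)
  4: 3(w=2), 5(w=5)
  5: 1(w=2), 2(w=2), 3(w=5), 4(w=5)

Step 2: Apply Dijkstra's algorithm from vertex 4:
  Visit vertex 4 (distance=0)
    Update dist[3] = 2
    Update dist[5] = 5
  Visit vertex 3 (distance=2)
    Update dist[1] = 6
    Update dist[2] = 8

Step 3: Shortest path: 4 -> 3
Total weight: 2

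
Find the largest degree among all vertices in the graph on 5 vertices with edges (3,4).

Step 1: Count edges incident to each vertex:
  deg(1) = 0 (neighbors: none)
  deg(2) = 0 (neighbors: none)
  deg(3) = 1 (neighbors: 4)
  deg(4) = 1 (neighbors: 3)
  deg(5) = 0 (neighbors: none)

Step 2: Find maximum:
  max(0, 0, 1, 1, 0) = 1 (vertex 3)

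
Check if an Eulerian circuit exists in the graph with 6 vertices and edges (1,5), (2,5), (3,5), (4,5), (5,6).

Step 1: Find the degree of each vertex:
  deg(1) = 1
  deg(2) = 1
  deg(3) = 1
  deg(4) = 1
  deg(5) = 5
  deg(6) = 1

Step 2: Count vertices with odd degree:
  Odd-degree vertices: 1, 2, 3, 4, 5, 6 (6 total)

Step 3: Apply Euler's theorem:
  - Eulerian circuit exists iff graph is connected and all vertices have even degree
  - Eulerian path exists iff graph is connected and has 0 or 2 odd-degree vertices

Graph has 6 odd-degree vertices (need 0 or 2).
Neither Eulerian path nor Eulerian circuit exists.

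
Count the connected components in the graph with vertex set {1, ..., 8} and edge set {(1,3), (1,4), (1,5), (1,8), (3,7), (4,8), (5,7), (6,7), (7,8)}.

Step 1: Build adjacency list from edges:
  1: 3, 4, 5, 8
  2: (none)
  3: 1, 7
  4: 1, 8
  5: 1, 7
  6: 7
  7: 3, 5, 6, 8
  8: 1, 4, 7

Step 2: Run BFS/DFS from vertex 1:
  Visited: {1, 3, 4, 5, 8, 7, 6}
  Reached 7 of 8 vertices

Step 3: Only 7 of 8 vertices reached. Graph is disconnected.
Connected components: {1, 3, 4, 5, 6, 7, 8}, {2}
Number of connected components: 2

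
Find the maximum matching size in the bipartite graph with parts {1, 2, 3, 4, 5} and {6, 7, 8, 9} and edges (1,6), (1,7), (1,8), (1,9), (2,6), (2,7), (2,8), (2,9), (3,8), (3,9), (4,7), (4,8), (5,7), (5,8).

Step 1: List the neighbors of each left vertex:
  1: 6, 7, 8, 9
  2: 6, 7, 8, 9
  3: 8, 9
  4: 7, 8
  5: 7, 8

Step 2: Greedily match left vertices, then look for augmenting paths:
  Match 1 -- 6
  Match 2 -- 9
  Match 3 -- 8
  Match 4 -- 7
  No augmenting path remains.

Step 3: Verify this is maximum:
  Matching size 4 = min(|L|, |R|) = min(5, 4), which is an upper bound, so this matching is maximum.

Maximum matching: {(1,6), (2,9), (3,8), (4,7)}
Size: 4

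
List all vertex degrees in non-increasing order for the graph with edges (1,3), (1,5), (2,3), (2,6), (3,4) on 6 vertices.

Step 1: Count edges incident to each vertex:
  deg(1) = 2 (neighbors: 3, 5)
  deg(2) = 2 (neighbors: 3, 6)
  deg(3) = 3 (neighbors: 1, 2, 4)
  deg(4) = 1 (neighbors: 3)
  deg(5) = 1 (neighbors: 1)
  deg(6) = 1 (neighbors: 2)

Step 2: Sort degrees in non-increasing order:
  Degrees: [2, 2, 3, 1, 1, 1] -> sorted: [3, 2, 2, 1, 1, 1]

Degree sequence: [3, 2, 2, 1, 1, 1]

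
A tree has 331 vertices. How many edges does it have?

A tree on n vertices always has exactly n - 1 edges.
For n = 331: edges = 331 - 1 = 330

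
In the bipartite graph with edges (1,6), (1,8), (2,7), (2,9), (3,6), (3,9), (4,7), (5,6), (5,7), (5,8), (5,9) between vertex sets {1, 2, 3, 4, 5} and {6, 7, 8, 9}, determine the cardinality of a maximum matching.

Step 1: List the neighbors of each left vertex:
  1: 6, 8
  2: 7, 9
  3: 6, 9
  4: 7
  5: 6, 7, 8, 9

Step 2: Greedily match left vertices, then look for augmenting paths:
  Match 1 -- 6
  Match 2 -- 7
  Match 3 -- 9
  Match 5 -- 8
  No augmenting path remains.

Step 3: Verify this is maximum:
  Matching size 4 = min(|L|, |R|) = min(5, 4), which is an upper bound, so this matching is maximum.

Maximum matching: {(1,6), (2,7), (3,9), (5,8)}
Size: 4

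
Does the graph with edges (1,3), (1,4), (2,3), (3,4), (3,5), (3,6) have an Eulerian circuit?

Step 1: Find the degree of each vertex:
  deg(1) = 2
  deg(2) = 1
  deg(3) = 5
  deg(4) = 2
  deg(5) = 1
  deg(6) = 1

Step 2: Count vertices with odd degree:
  Odd-degree vertices: 2, 3, 5, 6 (4 total)

Step 3: Apply Euler's theorem:
  - Eulerian circuit exists iff graph is connected and all vertices have even degree
  - Eulerian path exists iff graph is connected and has 0 or 2 odd-degree vertices

Graph has 4 odd-degree vertices (need 0 or 2).
Neither Eulerian path nor Eulerian circuit exists.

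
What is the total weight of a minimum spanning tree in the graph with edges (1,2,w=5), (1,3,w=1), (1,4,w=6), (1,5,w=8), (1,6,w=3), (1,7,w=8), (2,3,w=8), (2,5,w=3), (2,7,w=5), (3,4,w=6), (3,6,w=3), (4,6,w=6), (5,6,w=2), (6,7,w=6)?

Apply Kruskal's algorithm (sort edges by weight, add if no cycle):

Sorted edges by weight:
  (1,3) w=1
  (5,6) w=2
  (1,6) w=3
  (2,5) w=3
  (3,6) w=3
  (1,2) w=5
  (2,7) w=5
  (1,4) w=6
  (3,4) w=6
  (4,6) w=6
  (6,7) w=6
  (1,7) w=8
  (1,5) w=8
  (2,3) w=8

Add edge (1,3) w=1 -- no cycle. Running total: 1
Add edge (5,6) w=2 -- no cycle. Running total: 3
Add edge (1,6) w=3 -- no cycle. Running total: 6
Add edge (2,5) w=3 -- no cycle. Running total: 9
Skip edge (3,6) w=3 -- would create cycle
Skip edge (1,2) w=5 -- would create cycle
Add edge (2,7) w=5 -- no cycle. Running total: 14
Add edge (1,4) w=6 -- no cycle. Running total: 20

MST edges: (1,3,w=1), (5,6,w=2), (1,6,w=3), (2,5,w=3), (2,7,w=5), (1,4,w=6)
Total MST weight: 1 + 2 + 3 + 3 + 5 + 6 = 20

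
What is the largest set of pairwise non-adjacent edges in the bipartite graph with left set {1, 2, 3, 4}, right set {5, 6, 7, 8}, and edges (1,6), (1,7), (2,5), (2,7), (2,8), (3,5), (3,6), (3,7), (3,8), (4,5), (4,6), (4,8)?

Step 1: List the neighbors of each left vertex:
  1: 6, 7
  2: 5, 7, 8
  3: 5, 6, 7, 8
  4: 5, 6, 8

Step 2: Greedily match left vertices, then look for augmenting paths:
  Match 1 -- 6
  Match 2 -- 5
  Match 3 -- 7
  Match 4 -- 8
  No augmenting path remains.

Step 3: Verify this is maximum:
  Matching size 4 = min(|L|, |R|) = min(4, 4), which is an upper bound, so this matching is maximum.

Maximum matching: {(1,6), (2,5), (3,7), (4,8)}
Size: 4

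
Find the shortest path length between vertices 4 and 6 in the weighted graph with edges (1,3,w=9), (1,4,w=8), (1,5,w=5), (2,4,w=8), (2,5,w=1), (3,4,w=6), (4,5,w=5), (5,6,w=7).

Step 1: Build adjacency list with weights:
  1: 3(w=9), 4(w=8), 5(w=5)
  2: 4(w=8), 5(w=1)
  3: 1(w=9), 4(w=6)
  4: 1(w=8), 2(w=8), 3(w=6), 5(w=5)
  5: 1(w=5), 2(w=1), 4(w=5), 6(w=7)
  6: 5(w=7)

Step 2: Apply Dijkstra's algorithm from vertex 4:
  Visit vertex 4 (distance=0)
    Update dist[1] = 8
    Update dist[2] = 8
    Update dist[3] = 6
    Update dist[5] = 5
  Visit vertex 5 (distance=5)
    Update dist[2] = 6
    Update dist[6] = 12
  Visit vertex 2 (distance=6)
  Visit vertex 3 (distance=6)
  Visit vertex 1 (distance=8)
  Visit vertex 6 (distance=12)

Step 3: Shortest path: 4 -> 5 -> 6
Total weight: 5 + 7 = 12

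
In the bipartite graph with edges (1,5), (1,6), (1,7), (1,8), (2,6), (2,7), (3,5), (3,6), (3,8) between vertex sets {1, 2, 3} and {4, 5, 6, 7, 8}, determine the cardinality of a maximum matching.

Step 1: List the neighbors of each left vertex:
  1: 5, 6, 7, 8
  2: 6, 7
  3: 5, 6, 8

Step 2: Greedily match left vertices, then look for augmenting paths:
  Match 1 -- 5
  Match 2 -- 6
  Match 3 -- 8
  No augmenting path remains.

Step 3: Verify this is maximum:
  Matching size 3 = min(|L|, |R|) = min(3, 5), which is an upper bound, so this matching is maximum.

Maximum matching: {(1,5), (2,6), (3,8)}
Size: 3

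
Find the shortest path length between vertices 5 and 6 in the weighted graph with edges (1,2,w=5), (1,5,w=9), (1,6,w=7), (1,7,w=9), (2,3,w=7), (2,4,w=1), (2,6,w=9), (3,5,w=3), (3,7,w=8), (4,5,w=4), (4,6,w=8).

Step 1: Build adjacency list with weights:
  1: 2(w=5), 5(w=9), 6(w=7), 7(w=9)
  2: 1(w=5), 3(w=7), 4(w=1), 6(w=9)
  3: 2(w=7), 5(w=3), 7(w=8)
  4: 2(w=1), 5(w=4), 6(w=8)
  5: 1(w=9), 3(w=3), 4(w=4)
  6: 1(w=7), 2(w=9), 4(w=8)
  7: 1(w=9), 3(w=8)

Step 2: Apply Dijkstra's algorithm from vertex 5:
  Visit vertex 5 (distance=0)
    Update dist[1] = 9
    Update dist[3] = 3
    Update dist[4] = 4
  Visit vertex 3 (distance=3)
    Update dist[2] = 10
    Update dist[7] = 11
  Visit vertex 4 (distance=4)
    Update dist[2] = 5
    Update dist[6] = 12
  Visit vertex 2 (distance=5)
  Visit vertex 1 (distance=9)
  Visit vertex 7 (distance=11)
  Visit vertex 6 (distance=12)

Step 3: Shortest path: 5 -> 4 -> 6
Total weight: 4 + 8 = 12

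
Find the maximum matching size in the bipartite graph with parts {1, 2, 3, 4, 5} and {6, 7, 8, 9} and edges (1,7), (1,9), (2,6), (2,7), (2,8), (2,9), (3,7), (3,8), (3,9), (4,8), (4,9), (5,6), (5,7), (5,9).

Step 1: List the neighbors of each left vertex:
  1: 7, 9
  2: 6, 7, 8, 9
  3: 7, 8, 9
  4: 8, 9
  5: 6, 7, 9

Step 2: Greedily match left vertices, then look for augmenting paths:
  Match 1 -- 7
  Match 2 -- 6
  Match 3 -- 8
  Match 4 -- 9
  No augmenting path remains.

Step 3: Verify this is maximum:
  Matching size 4 = min(|L|, |R|) = min(5, 4), which is an upper bound, so this matching is maximum.

Maximum matching: {(1,7), (2,6), (3,8), (4,9)}
Size: 4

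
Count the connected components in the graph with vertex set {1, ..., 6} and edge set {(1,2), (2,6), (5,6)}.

Step 1: Build adjacency list from edges:
  1: 2
  2: 1, 6
  3: (none)
  4: (none)
  5: 6
  6: 2, 5

Step 2: Run BFS/DFS from vertex 1:
  Visited: {1, 2, 6, 5}
  Reached 4 of 6 vertices

Step 3: Only 4 of 6 vertices reached. Graph is disconnected.
Connected components: {1, 2, 5, 6}, {3}, {4}
Number of connected components: 3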